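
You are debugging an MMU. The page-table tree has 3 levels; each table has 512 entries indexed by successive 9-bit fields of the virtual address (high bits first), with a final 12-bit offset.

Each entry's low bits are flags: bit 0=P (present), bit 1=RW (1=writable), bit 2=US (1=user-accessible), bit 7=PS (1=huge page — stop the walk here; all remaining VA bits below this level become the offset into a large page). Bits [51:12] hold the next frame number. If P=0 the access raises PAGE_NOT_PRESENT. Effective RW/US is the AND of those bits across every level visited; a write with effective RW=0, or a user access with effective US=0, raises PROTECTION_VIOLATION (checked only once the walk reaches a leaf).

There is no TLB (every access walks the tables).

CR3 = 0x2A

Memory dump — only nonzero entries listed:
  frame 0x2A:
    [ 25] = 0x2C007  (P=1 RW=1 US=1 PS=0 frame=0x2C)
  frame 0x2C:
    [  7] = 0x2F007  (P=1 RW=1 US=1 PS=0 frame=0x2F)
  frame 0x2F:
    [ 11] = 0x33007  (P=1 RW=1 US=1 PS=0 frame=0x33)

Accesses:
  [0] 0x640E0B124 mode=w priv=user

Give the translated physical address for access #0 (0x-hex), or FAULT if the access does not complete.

Per-access translation:
#0 VA=0x640E0B124 (w,user):
  lvl0: tbl 0x2A, slot 25 ⇒ 0x2C007 (P1/RW1/US1/PS0)
  lvl1: tbl 0x2C, slot 7 ⇒ 0x2F007 (P1/RW1/US1/PS0)
  lvl2: tbl 0x2F, slot 11 ⇒ 0x33007 (P1/RW1/US1/PS0)
  ✓ 0x33124  — 3 lookups

Access #0 PA: 0x33124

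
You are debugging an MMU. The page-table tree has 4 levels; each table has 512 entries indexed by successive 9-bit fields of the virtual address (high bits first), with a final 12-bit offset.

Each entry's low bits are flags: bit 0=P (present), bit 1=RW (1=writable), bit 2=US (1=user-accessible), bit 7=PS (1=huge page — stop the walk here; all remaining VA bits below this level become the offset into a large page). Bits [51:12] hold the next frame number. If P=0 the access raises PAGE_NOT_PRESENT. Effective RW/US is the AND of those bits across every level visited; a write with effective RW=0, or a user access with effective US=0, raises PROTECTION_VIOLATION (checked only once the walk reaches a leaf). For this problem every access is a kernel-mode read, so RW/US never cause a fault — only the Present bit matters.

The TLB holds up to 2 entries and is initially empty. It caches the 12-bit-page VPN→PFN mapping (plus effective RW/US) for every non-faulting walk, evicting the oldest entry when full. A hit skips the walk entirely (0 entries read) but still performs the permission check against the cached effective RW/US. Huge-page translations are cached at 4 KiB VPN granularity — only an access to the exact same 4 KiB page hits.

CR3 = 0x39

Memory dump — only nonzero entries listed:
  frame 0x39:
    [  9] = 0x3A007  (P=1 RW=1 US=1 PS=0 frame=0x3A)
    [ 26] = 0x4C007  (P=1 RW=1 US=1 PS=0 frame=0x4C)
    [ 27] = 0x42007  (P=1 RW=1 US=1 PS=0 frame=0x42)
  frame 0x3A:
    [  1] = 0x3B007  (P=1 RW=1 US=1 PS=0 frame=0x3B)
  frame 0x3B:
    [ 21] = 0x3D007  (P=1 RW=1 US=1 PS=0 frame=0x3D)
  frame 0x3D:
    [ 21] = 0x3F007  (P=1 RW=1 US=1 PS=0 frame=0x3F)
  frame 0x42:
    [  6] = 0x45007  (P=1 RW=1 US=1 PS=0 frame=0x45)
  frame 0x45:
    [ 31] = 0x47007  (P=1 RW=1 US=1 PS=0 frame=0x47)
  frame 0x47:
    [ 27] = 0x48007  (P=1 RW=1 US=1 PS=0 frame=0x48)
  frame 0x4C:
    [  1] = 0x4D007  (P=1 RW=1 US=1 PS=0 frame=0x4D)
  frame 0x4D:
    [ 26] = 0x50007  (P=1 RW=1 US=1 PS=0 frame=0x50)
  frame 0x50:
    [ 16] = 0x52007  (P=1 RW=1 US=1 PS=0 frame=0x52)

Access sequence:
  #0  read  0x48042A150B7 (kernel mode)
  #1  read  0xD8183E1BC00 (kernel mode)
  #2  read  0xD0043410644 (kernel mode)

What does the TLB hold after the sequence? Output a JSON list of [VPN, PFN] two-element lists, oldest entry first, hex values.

Trace:
#0 VA=0x48042A150B7 (r,kernel):
  L0 @0x39[9] → 0x3A007  P=1,RW=1,US=1,PS=0
  L1 @0x3A[1] → 0x3B007  P=1,RW=1,US=1,PS=0
  L2 @0x3B[21] → 0x3D007  P=1,RW=1,US=1,PS=0
  L3 @0x3D[21] → 0x3F007  P=1,RW=1,US=1,PS=0
  ⇒ phys 0x3F0B7  [4 reads]
#1 VA=0xD8183E1BC00 (r,kernel):
  L0 @0x39[27] → 0x42007  P=1,RW=1,US=1,PS=0
  L1 @0x42[6] → 0x45007  P=1,RW=1,US=1,PS=0
  L2 @0x45[31] → 0x47007  P=1,RW=1,US=1,PS=0
  L3 @0x47[27] → 0x48007  P=1,RW=1,US=1,PS=0
  ⇒ phys 0x48C00  [4 reads]
#2 VA=0xD0043410644 (r,kernel):
  L0 @0x39[26] → 0x4C007  P=1,RW=1,US=1,PS=0
  L1 @0x4C[1] → 0x4D007  P=1,RW=1,US=1,PS=0
  L2 @0x4D[26] → 0x50007  P=1,RW=1,US=1,PS=0
  L3 @0x50[16] → 0x52007  P=1,RW=1,US=1,PS=0
  ⇒ phys 0x52644  [4 reads]

TLB: [["0xD8183E1B", "0x48"], ["0xD0043410", "0x52"]]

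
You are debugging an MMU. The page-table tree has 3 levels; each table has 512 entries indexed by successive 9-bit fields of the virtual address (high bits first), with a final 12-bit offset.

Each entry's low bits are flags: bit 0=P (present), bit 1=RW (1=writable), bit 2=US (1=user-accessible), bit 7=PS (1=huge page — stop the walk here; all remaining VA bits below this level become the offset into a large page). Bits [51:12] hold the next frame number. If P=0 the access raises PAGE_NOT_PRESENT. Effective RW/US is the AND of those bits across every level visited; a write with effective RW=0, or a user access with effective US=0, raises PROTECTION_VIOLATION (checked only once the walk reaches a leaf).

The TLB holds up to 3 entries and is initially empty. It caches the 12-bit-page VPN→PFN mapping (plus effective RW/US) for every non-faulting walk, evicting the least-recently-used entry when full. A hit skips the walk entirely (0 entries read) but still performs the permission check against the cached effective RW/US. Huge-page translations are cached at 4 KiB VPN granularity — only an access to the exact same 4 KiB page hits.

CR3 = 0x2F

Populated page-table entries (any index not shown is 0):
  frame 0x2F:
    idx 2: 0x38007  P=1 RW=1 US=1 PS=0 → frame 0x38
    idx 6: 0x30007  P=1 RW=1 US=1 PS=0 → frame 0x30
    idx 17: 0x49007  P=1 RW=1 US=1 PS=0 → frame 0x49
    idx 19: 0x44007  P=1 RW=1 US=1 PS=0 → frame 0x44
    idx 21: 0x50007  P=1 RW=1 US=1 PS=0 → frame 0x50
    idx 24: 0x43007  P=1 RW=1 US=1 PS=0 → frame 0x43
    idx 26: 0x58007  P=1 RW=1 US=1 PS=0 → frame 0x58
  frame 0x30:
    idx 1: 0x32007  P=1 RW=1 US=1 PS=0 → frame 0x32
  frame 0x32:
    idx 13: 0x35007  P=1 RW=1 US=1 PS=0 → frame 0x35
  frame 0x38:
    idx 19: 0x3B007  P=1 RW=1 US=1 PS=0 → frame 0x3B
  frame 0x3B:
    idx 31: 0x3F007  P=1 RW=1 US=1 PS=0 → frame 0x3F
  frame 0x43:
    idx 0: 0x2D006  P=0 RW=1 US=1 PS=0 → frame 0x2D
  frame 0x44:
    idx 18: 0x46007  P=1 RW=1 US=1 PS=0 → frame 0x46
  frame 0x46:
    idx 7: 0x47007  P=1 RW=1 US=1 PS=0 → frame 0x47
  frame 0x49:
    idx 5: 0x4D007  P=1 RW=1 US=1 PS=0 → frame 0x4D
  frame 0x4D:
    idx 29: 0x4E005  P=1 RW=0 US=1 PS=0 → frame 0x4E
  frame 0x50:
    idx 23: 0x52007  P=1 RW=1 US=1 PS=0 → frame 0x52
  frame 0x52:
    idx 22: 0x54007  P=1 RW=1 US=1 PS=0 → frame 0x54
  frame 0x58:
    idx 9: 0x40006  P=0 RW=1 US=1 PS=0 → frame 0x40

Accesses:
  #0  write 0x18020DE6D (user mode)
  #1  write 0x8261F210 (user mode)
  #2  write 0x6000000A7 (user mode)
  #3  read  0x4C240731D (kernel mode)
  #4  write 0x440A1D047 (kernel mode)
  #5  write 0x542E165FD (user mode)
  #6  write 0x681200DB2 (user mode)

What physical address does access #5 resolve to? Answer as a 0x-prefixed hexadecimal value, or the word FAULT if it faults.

Walk each access:
#0 VA=0x18020DE6D (w,user):
  lvl0: tbl 0x2F, slot 6 ⇒ 0x30007 (P1/RW1/US1/PS0)
  lvl1: tbl 0x30, slot 1 ⇒ 0x32007 (P1/RW1/US1/PS0)
  lvl2: tbl 0x32, slot 13 ⇒ 0x35007 (P1/RW1/US1/PS0)
  → PA=0x35E6D  (3 entries read)
#1 VA=0x8261F210 (w,user):
  lvl0: tbl 0x2F, slot 2 ⇒ 0x38007 (P1/RW1/US1/PS0)
  lvl1: tbl 0x38, slot 19 ⇒ 0x3B007 (P1/RW1/US1/PS0)
  lvl2: tbl 0x3B, slot 31 ⇒ 0x3F007 (P1/RW1/US1/PS0)
  → PA=0x3F210  (3 entries read)
#2 VA=0x6000000A7 (w,user):
  lvl0: tbl 0x2F, slot 24 ⇒ 0x43007 (P1/RW1/US1/PS0)
  lvl1: tbl 0x43, slot 0 ⇒ 0x2D006 (P0/RW1/US1/PS0)
  ✗ PAGE_NOT_PRESENT  [2 reads]
#3 VA=0x4C240731D (r,kernel):
  lvl0: tbl 0x2F, slot 19 ⇒ 0x44007 (P1/RW1/US1/PS0)
  lvl1: tbl 0x44, slot 18 ⇒ 0x46007 (P1/RW1/US1/PS0)
  lvl2: tbl 0x46, slot 7 ⇒ 0x47007 (P1/RW1/US1/PS0)
  → PA=0x4731D  (3 entries read)
#4 VA=0x440A1D047 (w,kernel):
  lvl0: tbl 0x2F, slot 17 ⇒ 0x49007 (P1/RW1/US1/PS0)
  lvl1: tbl 0x49, slot 5 ⇒ 0x4D007 (P1/RW1/US1/PS0)
  lvl2: tbl 0x4D, slot 29 ⇒ 0x4E005 (P1/RW0/US1/PS0)
  ✗ PROTECTION_VIOLATION  [3 reads]
#5 VA=0x542E165FD (w,user):
  lvl0: tbl 0x2F, slot 21 ⇒ 0x50007 (P1/RW1/US1/PS0)
  lvl1: tbl 0x50, slot 23 ⇒ 0x52007 (P1/RW1/US1/PS0)
  lvl2: tbl 0x52, slot 22 ⇒ 0x54007 (P1/RW1/US1/PS0)
  → PA=0x545FD  (3 entries read)
#6 VA=0x681200DB2 (w,user):
  lvl0: tbl 0x2F, slot 26 ⇒ 0x58007 (P1/RW1/US1/PS0)
  lvl1: tbl 0x58, slot 9 ⇒ 0x40006 (P0/RW1/US1/PS0)
  ✗ PAGE_NOT_PRESENT  [2 reads]

Access #5 PA: 0x545FD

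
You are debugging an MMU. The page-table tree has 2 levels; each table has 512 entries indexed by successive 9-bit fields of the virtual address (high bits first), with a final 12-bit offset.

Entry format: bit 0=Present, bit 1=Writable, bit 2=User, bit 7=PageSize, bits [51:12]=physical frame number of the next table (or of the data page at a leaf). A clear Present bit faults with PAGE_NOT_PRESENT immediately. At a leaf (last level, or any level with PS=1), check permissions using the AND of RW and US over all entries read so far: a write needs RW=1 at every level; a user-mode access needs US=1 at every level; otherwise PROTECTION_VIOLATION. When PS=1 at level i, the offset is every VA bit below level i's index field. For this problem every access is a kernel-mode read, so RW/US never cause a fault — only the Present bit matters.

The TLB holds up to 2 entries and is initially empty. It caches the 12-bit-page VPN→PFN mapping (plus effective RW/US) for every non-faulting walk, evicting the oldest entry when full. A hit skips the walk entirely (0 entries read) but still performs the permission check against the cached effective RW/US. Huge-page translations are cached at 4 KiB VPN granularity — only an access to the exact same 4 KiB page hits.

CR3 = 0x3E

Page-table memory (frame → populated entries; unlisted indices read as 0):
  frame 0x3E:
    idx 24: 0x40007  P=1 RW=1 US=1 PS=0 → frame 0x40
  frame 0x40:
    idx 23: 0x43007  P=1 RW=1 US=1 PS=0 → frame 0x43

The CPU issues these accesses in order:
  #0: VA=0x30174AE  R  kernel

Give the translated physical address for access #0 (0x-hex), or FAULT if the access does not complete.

Trace:
#0 VA=0x30174AE (r,kernel):
  L0 @0x3E[24] → 0x40007  P=1,RW=1,US=1,PS=0
  L1 @0x40[23] → 0x43007  P=1,RW=1,US=1,PS=0
  → PA=0x434AE  (2 entries read)

Access #0 PA: 0x434AE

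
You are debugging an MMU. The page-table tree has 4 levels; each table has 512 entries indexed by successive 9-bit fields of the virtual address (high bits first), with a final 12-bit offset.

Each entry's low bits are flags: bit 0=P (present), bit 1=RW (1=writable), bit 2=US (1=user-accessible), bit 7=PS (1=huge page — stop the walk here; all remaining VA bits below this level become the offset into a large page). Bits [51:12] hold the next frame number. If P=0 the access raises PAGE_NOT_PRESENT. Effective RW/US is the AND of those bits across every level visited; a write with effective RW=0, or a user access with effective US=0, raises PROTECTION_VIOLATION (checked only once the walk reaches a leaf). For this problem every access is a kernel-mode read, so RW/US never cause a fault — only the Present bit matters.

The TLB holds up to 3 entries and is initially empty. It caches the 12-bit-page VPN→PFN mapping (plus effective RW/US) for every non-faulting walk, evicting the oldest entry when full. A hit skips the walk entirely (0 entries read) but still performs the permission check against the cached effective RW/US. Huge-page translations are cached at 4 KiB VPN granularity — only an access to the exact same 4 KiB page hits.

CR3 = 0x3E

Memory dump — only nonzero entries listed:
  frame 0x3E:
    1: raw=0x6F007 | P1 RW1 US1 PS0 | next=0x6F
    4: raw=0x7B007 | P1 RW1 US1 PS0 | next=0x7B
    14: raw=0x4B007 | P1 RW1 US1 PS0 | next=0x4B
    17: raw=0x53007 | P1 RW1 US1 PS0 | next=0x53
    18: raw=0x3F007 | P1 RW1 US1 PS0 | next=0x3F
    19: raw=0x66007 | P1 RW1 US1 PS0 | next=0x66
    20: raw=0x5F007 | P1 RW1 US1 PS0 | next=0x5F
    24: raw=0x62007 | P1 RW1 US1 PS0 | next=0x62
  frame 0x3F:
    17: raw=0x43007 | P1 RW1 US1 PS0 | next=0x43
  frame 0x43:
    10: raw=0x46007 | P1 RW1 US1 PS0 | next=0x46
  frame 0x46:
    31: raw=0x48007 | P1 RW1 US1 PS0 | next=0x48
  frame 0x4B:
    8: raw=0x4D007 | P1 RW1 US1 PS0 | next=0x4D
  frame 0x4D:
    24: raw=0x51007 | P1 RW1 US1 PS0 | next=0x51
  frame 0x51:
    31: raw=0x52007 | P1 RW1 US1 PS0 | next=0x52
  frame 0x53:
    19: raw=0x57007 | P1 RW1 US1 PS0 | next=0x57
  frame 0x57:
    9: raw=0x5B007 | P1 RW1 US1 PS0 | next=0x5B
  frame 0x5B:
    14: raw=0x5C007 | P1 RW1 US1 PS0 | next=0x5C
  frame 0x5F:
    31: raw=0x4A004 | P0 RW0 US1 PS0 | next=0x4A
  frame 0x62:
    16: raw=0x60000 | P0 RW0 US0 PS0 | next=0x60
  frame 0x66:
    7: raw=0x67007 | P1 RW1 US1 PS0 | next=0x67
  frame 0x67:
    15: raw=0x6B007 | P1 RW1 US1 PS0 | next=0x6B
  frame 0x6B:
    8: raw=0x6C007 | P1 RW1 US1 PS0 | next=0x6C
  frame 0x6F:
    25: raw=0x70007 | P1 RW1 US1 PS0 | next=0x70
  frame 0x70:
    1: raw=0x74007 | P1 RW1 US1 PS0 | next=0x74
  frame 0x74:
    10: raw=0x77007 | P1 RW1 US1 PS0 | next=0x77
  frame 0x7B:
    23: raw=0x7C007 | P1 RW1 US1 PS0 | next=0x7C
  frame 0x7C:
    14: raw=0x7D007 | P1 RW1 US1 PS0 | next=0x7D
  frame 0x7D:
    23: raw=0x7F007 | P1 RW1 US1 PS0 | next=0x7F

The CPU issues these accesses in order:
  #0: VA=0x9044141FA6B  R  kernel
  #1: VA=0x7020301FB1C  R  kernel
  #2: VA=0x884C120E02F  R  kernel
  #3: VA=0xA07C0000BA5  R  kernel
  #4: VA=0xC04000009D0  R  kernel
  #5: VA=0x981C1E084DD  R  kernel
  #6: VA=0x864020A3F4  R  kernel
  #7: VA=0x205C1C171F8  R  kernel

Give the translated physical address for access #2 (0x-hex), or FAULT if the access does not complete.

Per-access translation:
#0 VA=0x9044141FA6B (r,kernel):
  lvl0: tbl 0x3E, slot 18 ⇒ 0x3F007 (P1/RW1/US1/PS0)
  lvl1: tbl 0x3F, slot 17 ⇒ 0x43007 (P1/RW1/US1/PS0)
  lvl2: tbl 0x43, slot 10 ⇒ 0x46007 (P1/RW1/US1/PS0)
  lvl3: tbl 0x46, slot 31 ⇒ 0x48007 (P1/RW1/US1/PS0)
  ✓ 0x48A6B  — 4 lookups
#1 VA=0x7020301FB1C (r,kernel):
  lvl0: tbl 0x3E, slot 14 ⇒ 0x4B007 (P1/RW1/US1/PS0)
  lvl1: tbl 0x4B, slot 8 ⇒ 0x4D007 (P1/RW1/US1/PS0)
  lvl2: tbl 0x4D, slot 24 ⇒ 0x51007 (P1/RW1/US1/PS0)
  lvl3: tbl 0x51, slot 31 ⇒ 0x52007 (P1/RW1/US1/PS0)
  ✓ 0x52B1C  — 4 lookups
#2 VA=0x884C120E02F (r,kernel):
  lvl0: tbl 0x3E, slot 17 ⇒ 0x53007 (P1/RW1/US1/PS0)
  lvl1: tbl 0x53, slot 19 ⇒ 0x57007 (P1/RW1/US1/PS0)
  lvl2: tbl 0x57, slot 9 ⇒ 0x5B007 (P1/RW1/US1/PS0)
  lvl3: tbl 0x5B, slot 14 ⇒ 0x5C007 (P1/RW1/US1/PS0)
  ✓ 0x5C02F  — 4 lookups
#3 VA=0xA07C0000BA5 (r,kernel):
  lvl0: tbl 0x3E, slot 20 ⇒ 0x5F007 (P1/RW1/US1/PS0)
  lvl1: tbl 0x5F, slot 31 ⇒ 0x4A004 (P0/RW0/US1/PS0)
  ⇒ fault: PAGE_NOT_PRESENT  — 2 lookups
#4 VA=0xC04000009D0 (r,kernel):
  lvl0: tbl 0x3E, slot 24 ⇒ 0x62007 (P1/RW1/US1/PS0)
  lvl1: tbl 0x62, slot 16 ⇒ 0x60000 (P0/RW0/US0/PS0)
  ⇒ fault: PAGE_NOT_PRESENT  — 2 lookups
#5 VA=0x981C1E084DD (r,kernel):
  lvl0: tbl 0x3E, slot 19 ⇒ 0x66007 (P1/RW1/US1/PS0)
  lvl1: tbl 0x66, slot 7 ⇒ 0x67007 (P1/RW1/US1/PS0)
  lvl2: tbl 0x67, slot 15 ⇒ 0x6B007 (P1/RW1/US1/PS0)
  lvl3: tbl 0x6B, slot 8 ⇒ 0x6C007 (P1/RW1/US1/PS0)
  ✓ 0x6C4DD  — 4 lookups
#6 VA=0x864020A3F4 (r,kernel):
  lvl0: tbl 0x3E, slot 1 ⇒ 0x6F007 (P1/RW1/US1/PS0)
  lvl1: tbl 0x6F, slot 25 ⇒ 0x70007 (P1/RW1/US1/PS0)
  lvl2: tbl 0x70, slot 1 ⇒ 0x74007 (P1/RW1/US1/PS0)
  lvl3: tbl 0x74, slot 10 ⇒ 0x77007 (P1/RW1/US1/PS0)
  ✓ 0x773F4  — 4 lookups
#7 VA=0x205C1C171F8 (r,kernel):
  lvl0: tbl 0x3E, slot 4 ⇒ 0x7B007 (P1/RW1/US1/PS0)
  lvl1: tbl 0x7B, slot 23 ⇒ 0x7C007 (P1/RW1/US1/PS0)
  lvl2: tbl 0x7C, slot 14 ⇒ 0x7D007 (P1/RW1/US1/PS0)
  lvl3: tbl 0x7D, slot 23 ⇒ 0x7F007 (P1/RW1/US1/PS0)
  ✓ 0x7F1F8  — 4 lookups

Access #2 PA: 0x5C02F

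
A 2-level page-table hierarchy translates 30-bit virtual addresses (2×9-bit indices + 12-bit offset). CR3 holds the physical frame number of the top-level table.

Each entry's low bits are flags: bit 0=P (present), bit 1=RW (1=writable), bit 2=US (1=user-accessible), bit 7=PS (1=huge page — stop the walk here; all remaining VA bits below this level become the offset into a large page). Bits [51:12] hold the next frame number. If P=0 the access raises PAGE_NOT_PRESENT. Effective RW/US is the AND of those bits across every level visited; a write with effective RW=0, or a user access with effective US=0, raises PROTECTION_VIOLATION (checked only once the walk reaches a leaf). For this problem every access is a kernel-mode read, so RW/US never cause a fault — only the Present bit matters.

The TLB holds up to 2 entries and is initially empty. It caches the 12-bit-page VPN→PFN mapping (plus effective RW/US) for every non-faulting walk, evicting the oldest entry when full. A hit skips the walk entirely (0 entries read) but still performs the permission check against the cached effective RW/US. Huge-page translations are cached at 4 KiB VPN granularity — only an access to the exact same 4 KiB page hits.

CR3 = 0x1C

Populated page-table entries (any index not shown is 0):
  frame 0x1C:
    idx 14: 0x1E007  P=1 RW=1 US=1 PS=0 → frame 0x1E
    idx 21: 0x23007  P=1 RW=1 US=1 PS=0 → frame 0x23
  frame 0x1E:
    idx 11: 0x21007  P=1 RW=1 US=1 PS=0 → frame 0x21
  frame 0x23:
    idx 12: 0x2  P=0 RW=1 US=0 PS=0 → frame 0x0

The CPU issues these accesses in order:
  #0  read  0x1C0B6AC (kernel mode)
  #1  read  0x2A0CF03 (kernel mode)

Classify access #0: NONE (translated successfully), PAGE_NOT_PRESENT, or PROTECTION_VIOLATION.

Per-access translation:
#0 VA=0x1C0B6AC (r,kernel):
  [0] read 0x1C idx=14: raw=0x1E007 flags P=1 W=1 U=1 S=0
  [1] read 0x1E idx=11: raw=0x21007 flags P=1 W=1 U=1 S=0
  → PA=0x216AC  (2 entries read)
#1 VA=0x2A0CF03 (r,kernel):
  [0] read 0x1C idx=21: raw=0x23007 flags P=1 W=1 U=1 S=0
  [1] read 0x23 idx=12: raw=0x2 flags P=0 W=1 U=0 S=0
  ✗ PAGE_NOT_PRESENT  [2 reads]

Access #0 fault: NONE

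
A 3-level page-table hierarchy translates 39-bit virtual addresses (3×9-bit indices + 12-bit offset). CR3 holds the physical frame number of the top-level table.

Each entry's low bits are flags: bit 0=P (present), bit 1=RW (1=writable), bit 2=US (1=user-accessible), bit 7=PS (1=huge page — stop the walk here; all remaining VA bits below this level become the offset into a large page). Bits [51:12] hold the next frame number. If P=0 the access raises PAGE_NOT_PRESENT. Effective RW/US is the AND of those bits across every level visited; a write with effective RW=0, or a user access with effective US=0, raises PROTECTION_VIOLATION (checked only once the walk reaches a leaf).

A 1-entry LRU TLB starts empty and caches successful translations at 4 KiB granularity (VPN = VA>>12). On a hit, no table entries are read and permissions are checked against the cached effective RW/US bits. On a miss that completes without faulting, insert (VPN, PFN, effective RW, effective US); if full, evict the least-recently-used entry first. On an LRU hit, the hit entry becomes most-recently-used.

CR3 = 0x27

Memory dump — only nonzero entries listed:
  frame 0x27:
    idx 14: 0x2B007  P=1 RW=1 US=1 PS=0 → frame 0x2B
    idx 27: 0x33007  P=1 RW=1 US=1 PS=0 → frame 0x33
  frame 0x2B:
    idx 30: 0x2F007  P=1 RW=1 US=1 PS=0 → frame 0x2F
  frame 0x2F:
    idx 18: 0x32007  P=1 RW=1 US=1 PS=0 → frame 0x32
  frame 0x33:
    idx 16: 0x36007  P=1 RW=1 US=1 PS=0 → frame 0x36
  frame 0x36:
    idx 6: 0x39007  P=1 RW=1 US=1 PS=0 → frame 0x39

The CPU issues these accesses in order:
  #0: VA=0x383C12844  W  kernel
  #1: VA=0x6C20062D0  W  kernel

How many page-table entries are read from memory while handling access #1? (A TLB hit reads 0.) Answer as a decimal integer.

Per-access translation:
#0 VA=0x383C12844 (w,kernel):
  [0] read 0x27 idx=14: raw=0x2B007 flags P=1 W=1 U=1 S=0
  [1] read 0x2B idx=30: raw=0x2F007 flags P=1 W=1 U=1 S=0
  [2] read 0x2F idx=18: raw=0x32007 flags P=1 W=1 U=1 S=0
  → PA=0x32844  (3 entries read)
#1 VA=0x6C20062D0 (w,kernel):
  [0] read 0x27 idx=27: raw=0x33007 flags P=1 W=1 U=1 S=0
  [1] read 0x33 idx=16: raw=0x36007 flags P=1 W=1 U=1 S=0
  [2] read 0x36 idx=6: raw=0x39007 flags P=1 W=1 U=1 S=0
  → PA=0x392D0  (3 entries read)

Entries read for #1: 3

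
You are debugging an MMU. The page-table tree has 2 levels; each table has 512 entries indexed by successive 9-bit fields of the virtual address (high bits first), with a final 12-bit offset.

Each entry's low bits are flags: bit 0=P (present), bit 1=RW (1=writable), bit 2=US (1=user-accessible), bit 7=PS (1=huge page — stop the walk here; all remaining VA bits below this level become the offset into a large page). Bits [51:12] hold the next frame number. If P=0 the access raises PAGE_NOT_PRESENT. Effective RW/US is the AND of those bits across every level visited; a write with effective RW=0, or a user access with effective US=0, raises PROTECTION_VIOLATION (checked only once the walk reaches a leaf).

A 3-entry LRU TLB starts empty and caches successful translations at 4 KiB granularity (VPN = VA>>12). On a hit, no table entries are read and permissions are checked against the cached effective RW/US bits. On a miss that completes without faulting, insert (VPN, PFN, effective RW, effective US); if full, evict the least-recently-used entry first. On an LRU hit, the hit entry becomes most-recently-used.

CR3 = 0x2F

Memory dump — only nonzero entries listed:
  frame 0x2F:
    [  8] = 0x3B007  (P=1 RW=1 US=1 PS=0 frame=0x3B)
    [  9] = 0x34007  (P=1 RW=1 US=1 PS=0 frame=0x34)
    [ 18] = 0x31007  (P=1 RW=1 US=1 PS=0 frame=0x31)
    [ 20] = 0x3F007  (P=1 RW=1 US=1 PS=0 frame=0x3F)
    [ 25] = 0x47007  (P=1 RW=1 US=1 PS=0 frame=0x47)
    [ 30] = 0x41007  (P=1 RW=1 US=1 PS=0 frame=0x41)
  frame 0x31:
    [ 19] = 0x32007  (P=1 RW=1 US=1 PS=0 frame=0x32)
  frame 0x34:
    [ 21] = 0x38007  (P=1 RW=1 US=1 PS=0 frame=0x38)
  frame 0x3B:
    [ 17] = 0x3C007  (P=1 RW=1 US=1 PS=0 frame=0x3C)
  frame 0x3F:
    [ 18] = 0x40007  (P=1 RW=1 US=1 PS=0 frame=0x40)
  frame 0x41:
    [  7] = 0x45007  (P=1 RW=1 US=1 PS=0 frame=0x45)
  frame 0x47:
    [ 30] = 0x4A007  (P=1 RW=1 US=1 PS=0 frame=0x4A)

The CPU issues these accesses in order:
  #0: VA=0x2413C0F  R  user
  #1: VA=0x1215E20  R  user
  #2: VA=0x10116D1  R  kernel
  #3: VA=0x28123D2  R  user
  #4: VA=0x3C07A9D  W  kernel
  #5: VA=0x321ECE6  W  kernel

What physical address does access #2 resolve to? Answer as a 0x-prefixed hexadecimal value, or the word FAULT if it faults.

Walk each access:
#0 VA=0x2413C0F (r,user):
  L0: frame=0x2F idx=18 entry=0x31007 [P=1 RW=1 US=1 PS=0]
  L1: frame=0x31 idx=19 entry=0x32007 [P=1 RW=1 US=1 PS=0]
  ✓ 0x32C0F  — 2 lookups
#1 VA=0x1215E20 (r,user):
  L0: frame=0x2F idx=9 entry=0x34007 [P=1 RW=1 US=1 PS=0]
  L1: frame=0x34 idx=21 entry=0x38007 [P=1 RW=1 US=1 PS=0]
  ✓ 0x38E20  — 2 lookups
#2 VA=0x10116D1 (r,kernel):
  L0: frame=0x2F idx=8 entry=0x3B007 [P=1 RW=1 US=1 PS=0]
  L1: frame=0x3B idx=17 entry=0x3C007 [P=1 RW=1 US=1 PS=0]
  ✓ 0x3C6D1  — 2 lookups
#3 VA=0x28123D2 (r,user):
  L0: frame=0x2F idx=20 entry=0x3F007 [P=1 RW=1 US=1 PS=0]
  L1: frame=0x3F idx=18 entry=0x40007 [P=1 RW=1 US=1 PS=0]
  ✓ 0x403D2  — 2 lookups
#4 VA=0x3C07A9D (w,kernel):
  L0: frame=0x2F idx=30 entry=0x41007 [P=1 RW=1 US=1 PS=0]
  L1: frame=0x41 idx=7 entry=0x45007 [P=1 RW=1 US=1 PS=0]
  ✓ 0x45A9D  — 2 lookups
#5 VA=0x321ECE6 (w,kernel):
  L0: frame=0x2F idx=25 entry=0x47007 [P=1 RW=1 US=1 PS=0]
  L1: frame=0x47 idx=30 entry=0x4A007 [P=1 RW=1 US=1 PS=0]
  ✓ 0x4ACE6  — 2 lookups

Access #2 PA: 0x3C6D1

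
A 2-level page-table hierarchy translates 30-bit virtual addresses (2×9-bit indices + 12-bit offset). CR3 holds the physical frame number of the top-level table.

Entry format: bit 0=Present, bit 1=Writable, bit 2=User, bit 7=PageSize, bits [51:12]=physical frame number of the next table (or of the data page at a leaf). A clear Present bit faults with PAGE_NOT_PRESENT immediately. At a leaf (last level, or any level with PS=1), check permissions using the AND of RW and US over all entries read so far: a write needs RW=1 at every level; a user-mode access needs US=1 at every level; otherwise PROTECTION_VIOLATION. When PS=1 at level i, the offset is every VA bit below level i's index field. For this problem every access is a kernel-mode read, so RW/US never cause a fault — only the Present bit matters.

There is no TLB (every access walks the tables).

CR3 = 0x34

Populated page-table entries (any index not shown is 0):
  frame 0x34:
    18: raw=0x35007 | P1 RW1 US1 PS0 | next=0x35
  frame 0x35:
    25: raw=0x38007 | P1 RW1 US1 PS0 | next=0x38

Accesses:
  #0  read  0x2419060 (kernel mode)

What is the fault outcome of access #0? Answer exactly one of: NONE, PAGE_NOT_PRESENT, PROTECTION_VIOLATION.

Per-access translation:
#0 VA=0x2419060 (r,kernel):
  [0] read 0x34 idx=18: raw=0x35007 flags P=1 W=1 U=1 S=0
  [1] read 0x35 idx=25: raw=0x38007 flags P=1 W=1 U=1 S=0
  ⇒ phys 0x38060  [2 reads]

Access #0 fault: NONE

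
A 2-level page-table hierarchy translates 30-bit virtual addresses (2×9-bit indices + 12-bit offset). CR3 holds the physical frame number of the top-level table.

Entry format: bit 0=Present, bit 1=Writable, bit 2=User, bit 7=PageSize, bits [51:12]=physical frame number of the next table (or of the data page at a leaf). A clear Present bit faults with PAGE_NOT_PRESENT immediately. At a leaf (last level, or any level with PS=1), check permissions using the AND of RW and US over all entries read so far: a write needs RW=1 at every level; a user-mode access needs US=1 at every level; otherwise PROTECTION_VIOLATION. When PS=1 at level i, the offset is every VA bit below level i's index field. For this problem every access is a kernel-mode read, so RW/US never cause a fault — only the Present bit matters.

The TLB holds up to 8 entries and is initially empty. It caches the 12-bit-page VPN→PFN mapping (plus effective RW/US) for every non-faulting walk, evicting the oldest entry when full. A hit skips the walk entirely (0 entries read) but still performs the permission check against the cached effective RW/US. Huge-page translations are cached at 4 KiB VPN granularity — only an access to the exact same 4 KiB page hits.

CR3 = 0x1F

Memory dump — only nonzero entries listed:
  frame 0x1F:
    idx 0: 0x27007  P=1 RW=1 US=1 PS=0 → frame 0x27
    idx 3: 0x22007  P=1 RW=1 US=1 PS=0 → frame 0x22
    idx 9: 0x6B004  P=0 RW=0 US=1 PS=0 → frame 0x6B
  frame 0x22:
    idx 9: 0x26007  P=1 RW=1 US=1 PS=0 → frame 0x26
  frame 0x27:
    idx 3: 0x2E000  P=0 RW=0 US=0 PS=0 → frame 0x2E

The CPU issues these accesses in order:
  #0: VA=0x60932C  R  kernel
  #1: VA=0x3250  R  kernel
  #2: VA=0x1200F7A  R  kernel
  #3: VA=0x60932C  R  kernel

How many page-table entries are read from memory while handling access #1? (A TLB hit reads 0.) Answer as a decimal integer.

Per-access translation:
#0 VA=0x60932C (r,kernel):
  L0 @0x1F[3] → 0x22007  P=1,RW=1,US=1,PS=0
  L1 @0x22[9] → 0x26007  P=1,RW=1,US=1,PS=0
  ✓ 0x2632C  — 2 lookups
#1 VA=0x3250 (r,kernel):
  L0 @0x1F[0] → 0x27007  P=1,RW=1,US=1,PS=0
  L1 @0x27[3] → 0x2E000  P=0,RW=0,US=0,PS=0
  ✗ PAGE_NOT_PRESENT  [2 reads]
#2 VA=0x1200F7A (r,kernel):
  L0 @0x1F[9] → 0x6B004  P=0,RW=0,US=1,PS=0
  ✗ PAGE_NOT_PRESENT  [1 reads]
#3 VA=0x60932C (r,kernel):
  TLB hit vpn=0x609 → PA=0x2632C

Entries read for #1: 2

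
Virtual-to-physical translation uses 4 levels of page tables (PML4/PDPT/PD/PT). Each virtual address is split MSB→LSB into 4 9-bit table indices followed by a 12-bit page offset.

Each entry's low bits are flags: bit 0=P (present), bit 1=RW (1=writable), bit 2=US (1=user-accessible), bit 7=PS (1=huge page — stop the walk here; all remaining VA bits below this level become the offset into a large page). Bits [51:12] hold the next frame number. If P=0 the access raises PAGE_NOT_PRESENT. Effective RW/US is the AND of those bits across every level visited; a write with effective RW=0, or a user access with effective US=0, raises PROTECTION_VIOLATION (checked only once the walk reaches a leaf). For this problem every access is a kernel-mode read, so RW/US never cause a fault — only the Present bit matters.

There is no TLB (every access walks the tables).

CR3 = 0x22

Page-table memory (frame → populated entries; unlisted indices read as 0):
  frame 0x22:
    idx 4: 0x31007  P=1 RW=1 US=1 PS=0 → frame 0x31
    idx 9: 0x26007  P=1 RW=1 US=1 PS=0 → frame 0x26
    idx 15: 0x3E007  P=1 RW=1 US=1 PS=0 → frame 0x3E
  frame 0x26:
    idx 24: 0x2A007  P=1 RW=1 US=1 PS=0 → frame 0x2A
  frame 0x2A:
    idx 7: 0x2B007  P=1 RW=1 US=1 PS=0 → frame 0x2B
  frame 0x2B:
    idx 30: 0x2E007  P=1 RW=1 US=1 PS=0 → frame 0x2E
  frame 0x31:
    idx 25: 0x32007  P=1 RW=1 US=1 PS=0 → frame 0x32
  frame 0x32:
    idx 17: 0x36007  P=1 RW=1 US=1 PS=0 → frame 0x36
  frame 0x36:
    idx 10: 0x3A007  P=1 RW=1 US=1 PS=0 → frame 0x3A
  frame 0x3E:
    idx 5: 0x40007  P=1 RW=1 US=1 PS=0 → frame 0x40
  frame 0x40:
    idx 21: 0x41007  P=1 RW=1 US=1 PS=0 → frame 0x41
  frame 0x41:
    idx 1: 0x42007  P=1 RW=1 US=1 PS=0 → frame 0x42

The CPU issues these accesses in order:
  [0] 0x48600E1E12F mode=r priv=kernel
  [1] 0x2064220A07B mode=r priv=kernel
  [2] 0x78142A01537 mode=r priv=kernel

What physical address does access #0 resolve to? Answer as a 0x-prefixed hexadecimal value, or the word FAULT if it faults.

Trace:
#0 VA=0x48600E1E12F (r,kernel):
  L0: frame=0x22 idx=9 entry=0x26007 [P=1 RW=1 US=1 PS=0]
  L1: frame=0x26 idx=24 entry=0x2A007 [P=1 RW=1 US=1 PS=0]
  L2: frame=0x2A idx=7 entry=0x2B007 [P=1 RW=1 US=1 PS=0]
  L3: frame=0x2B idx=30 entry=0x2E007 [P=1 RW=1 US=1 PS=0]
  ⇒ phys 0x2E12F  [4 reads]
#1 VA=0x2064220A07B (r,kernel):
  L0: frame=0x22 idx=4 entry=0x31007 [P=1 RW=1 US=1 PS=0]
  L1: frame=0x31 idx=25 entry=0x32007 [P=1 RW=1 US=1 PS=0]
  L2: frame=0x32 idx=17 entry=0x36007 [P=1 RW=1 US=1 PS=0]
  L3: frame=0x36 idx=10 entry=0x3A007 [P=1 RW=1 US=1 PS=0]
  ⇒ phys 0x3A07B  [4 reads]
#2 VA=0x78142A01537 (r,kernel):
  L0: frame=0x22 idx=15 entry=0x3E007 [P=1 RW=1 US=1 PS=0]
  L1: frame=0x3E idx=5 entry=0x40007 [P=1 RW=1 US=1 PS=0]
  L2: frame=0x40 idx=21 entry=0x41007 [P=1 RW=1 US=1 PS=0]
  L3: frame=0x41 idx=1 entry=0x42007 [P=1 RW=1 US=1 PS=0]
  ⇒ phys 0x42537  [4 reads]

Access #0 PA: 0x2E12F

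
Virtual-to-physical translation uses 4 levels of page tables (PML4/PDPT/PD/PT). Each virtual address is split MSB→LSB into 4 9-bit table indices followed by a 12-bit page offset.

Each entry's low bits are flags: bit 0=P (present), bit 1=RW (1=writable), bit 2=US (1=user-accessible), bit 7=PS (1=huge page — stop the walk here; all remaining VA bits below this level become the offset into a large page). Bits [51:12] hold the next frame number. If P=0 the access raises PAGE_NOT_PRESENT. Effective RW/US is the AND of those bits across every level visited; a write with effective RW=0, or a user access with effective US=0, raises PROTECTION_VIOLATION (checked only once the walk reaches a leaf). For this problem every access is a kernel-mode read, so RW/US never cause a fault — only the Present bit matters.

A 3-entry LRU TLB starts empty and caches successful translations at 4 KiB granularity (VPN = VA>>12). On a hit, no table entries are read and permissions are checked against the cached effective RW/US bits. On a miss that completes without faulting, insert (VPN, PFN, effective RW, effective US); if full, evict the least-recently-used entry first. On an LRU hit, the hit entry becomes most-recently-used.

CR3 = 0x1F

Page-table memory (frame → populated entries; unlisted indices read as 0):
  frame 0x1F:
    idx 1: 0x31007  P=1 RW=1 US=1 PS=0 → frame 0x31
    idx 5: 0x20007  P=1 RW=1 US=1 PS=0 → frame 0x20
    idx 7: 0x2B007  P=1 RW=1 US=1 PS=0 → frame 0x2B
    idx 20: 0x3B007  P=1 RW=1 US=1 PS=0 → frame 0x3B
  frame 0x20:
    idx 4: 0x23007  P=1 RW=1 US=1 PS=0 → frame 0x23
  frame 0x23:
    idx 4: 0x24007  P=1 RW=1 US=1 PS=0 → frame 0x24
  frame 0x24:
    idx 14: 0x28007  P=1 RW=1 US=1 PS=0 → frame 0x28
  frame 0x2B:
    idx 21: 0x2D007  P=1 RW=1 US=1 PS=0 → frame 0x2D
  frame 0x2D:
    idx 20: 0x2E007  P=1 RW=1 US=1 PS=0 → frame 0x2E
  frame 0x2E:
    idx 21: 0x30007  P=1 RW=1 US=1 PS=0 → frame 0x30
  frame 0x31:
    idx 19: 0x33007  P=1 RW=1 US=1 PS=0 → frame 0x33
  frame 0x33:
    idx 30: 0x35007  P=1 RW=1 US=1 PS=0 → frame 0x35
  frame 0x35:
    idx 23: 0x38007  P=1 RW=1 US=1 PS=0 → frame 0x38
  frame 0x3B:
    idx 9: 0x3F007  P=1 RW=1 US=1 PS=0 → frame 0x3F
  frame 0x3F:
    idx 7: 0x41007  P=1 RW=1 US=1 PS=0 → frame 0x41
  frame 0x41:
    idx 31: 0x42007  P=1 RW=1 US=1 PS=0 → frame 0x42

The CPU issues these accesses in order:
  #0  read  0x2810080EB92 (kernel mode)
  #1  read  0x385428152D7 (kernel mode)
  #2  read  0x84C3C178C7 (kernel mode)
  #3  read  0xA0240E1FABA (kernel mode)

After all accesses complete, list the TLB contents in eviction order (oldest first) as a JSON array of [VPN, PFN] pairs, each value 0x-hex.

Per-access translation:
#0 VA=0x2810080EB92 (r,kernel):
  lvl0: tbl 0x1F, slot 5 ⇒ 0x20007 (P1/RW1/US1/PS0)
  lvl1: tbl 0x20, slot 4 ⇒ 0x23007 (P1/RW1/US1/PS0)
  lvl2: tbl 0x23, slot 4 ⇒ 0x24007 (P1/RW1/US1/PS0)
  lvl3: tbl 0x24, slot 14 ⇒ 0x28007 (P1/RW1/US1/PS0)
  ✓ 0x28B92  — 4 lookups
#1 VA=0x385428152D7 (r,kernel):
  lvl0: tbl 0x1F, slot 7 ⇒ 0x2B007 (P1/RW1/US1/PS0)
  lvl1: tbl 0x2B, slot 21 ⇒ 0x2D007 (P1/RW1/US1/PS0)
  lvl2: tbl 0x2D, slot 20 ⇒ 0x2E007 (P1/RW1/US1/PS0)
  lvl3: tbl 0x2E, slot 21 ⇒ 0x30007 (P1/RW1/US1/PS0)
  ✓ 0x302D7  — 4 lookups
#2 VA=0x84C3C178C7 (r,kernel):
  lvl0: tbl 0x1F, slot 1 ⇒ 0x31007 (P1/RW1/US1/PS0)
  lvl1: tbl 0x31, slot 19 ⇒ 0x33007 (P1/RW1/US1/PS0)
  lvl2: tbl 0x33, slot 30 ⇒ 0x35007 (P1/RW1/US1/PS0)
  lvl3: tbl 0x35, slot 23 ⇒ 0x38007 (P1/RW1/US1/PS0)
  ✓ 0x388C7  — 4 lookups
#3 VA=0xA0240E1FABA (r,kernel):
  lvl0: tbl 0x1F, slot 20 ⇒ 0x3B007 (P1/RW1/US1/PS0)
  lvl1: tbl 0x3B, slot 9 ⇒ 0x3F007 (P1/RW1/US1/PS0)
  lvl2: tbl 0x3F, slot 7 ⇒ 0x41007 (P1/RW1/US1/PS0)
  lvl3: tbl 0x41, slot 31 ⇒ 0x42007 (P1/RW1/US1/PS0)
  ✓ 0x42ABA  — 4 lookups

TLB: [["0x38542815", "0x30"], ["0x84C3C17", "0x38"], ["0xA0240E1F", "0x42"]]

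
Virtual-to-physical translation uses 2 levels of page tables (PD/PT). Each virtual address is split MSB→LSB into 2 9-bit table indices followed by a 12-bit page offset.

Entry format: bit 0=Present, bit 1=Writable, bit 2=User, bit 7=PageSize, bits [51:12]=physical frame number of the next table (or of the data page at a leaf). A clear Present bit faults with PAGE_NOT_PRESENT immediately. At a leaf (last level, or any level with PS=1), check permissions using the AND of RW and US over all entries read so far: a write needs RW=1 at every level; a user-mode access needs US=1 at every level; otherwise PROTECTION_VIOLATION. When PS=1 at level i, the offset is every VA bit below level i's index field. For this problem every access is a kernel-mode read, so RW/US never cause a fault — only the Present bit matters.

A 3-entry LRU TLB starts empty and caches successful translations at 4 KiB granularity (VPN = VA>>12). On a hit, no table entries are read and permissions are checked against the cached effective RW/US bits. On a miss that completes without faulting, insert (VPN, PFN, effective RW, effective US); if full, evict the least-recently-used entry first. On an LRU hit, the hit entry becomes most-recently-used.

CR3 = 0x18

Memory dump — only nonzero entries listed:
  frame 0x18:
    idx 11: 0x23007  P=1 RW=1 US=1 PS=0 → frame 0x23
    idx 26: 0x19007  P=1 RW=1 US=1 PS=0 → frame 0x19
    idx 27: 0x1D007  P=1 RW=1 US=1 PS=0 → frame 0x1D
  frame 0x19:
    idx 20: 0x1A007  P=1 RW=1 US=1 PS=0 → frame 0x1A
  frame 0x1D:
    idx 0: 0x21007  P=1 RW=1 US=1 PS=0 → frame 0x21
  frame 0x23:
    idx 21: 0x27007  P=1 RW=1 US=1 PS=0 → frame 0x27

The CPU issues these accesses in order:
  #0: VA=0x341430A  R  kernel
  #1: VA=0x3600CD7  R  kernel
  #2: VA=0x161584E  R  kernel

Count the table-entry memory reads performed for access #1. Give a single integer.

Per-access translation:
#0 VA=0x341430A (r,kernel):
  L0: frame=0x18 idx=26 entry=0x19007 [P=1 RW=1 US=1 PS=0]
  L1: frame=0x19 idx=20 entry=0x1A007 [P=1 RW=1 US=1 PS=0]
  → PA=0x1A30A  (2 entries read)
#1 VA=0x3600CD7 (r,kernel):
  L0: frame=0x18 idx=27 entry=0x1D007 [P=1 RW=1 US=1 PS=0]
  L1: frame=0x1D idx=0 entry=0x21007 [P=1 RW=1 US=1 PS=0]
  → PA=0x21CD7  (2 entries read)
#2 VA=0x161584E (r,kernel):
  L0: frame=0x18 idx=11 entry=0x23007 [P=1 RW=1 US=1 PS=0]
  L1: frame=0x23 idx=21 entry=0x27007 [P=1 RW=1 US=1 PS=0]
  → PA=0x2784E  (2 entries read)

Entries read for #1: 2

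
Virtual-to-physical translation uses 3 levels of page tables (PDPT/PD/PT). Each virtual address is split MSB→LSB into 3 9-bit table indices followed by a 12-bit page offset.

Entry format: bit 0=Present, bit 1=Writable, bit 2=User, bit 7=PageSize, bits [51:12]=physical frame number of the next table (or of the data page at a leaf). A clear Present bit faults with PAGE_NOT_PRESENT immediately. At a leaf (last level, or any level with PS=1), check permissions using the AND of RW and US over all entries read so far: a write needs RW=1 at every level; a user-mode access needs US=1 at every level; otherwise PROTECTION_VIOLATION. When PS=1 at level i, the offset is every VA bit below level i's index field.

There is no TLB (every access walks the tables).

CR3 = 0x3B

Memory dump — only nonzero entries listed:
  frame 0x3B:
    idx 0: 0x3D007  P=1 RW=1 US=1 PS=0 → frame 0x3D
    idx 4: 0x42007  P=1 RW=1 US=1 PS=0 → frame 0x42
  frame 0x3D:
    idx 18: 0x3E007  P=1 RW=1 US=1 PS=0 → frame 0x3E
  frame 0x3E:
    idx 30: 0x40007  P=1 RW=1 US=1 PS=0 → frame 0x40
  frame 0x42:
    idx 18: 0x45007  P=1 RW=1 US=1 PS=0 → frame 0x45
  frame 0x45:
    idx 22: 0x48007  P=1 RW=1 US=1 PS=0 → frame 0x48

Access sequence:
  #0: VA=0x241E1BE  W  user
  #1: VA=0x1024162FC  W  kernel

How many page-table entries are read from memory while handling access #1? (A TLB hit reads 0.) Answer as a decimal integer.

Trace:
#0 VA=0x241E1BE (w,user):
  lvl0: tbl 0x3B, slot 0 ⇒ 0x3D007 (P1/RW1/US1/PS0)
  lvl1: tbl 0x3D, slot 18 ⇒ 0x3E007 (P1/RW1/US1/PS0)
  lvl2: tbl 0x3E, slot 30 ⇒ 0x40007 (P1/RW1/US1/PS0)
  ⇒ phys 0x401BE  [3 reads]
#1 VA=0x1024162FC (w,kernel):
  lvl0: tbl 0x3B, slot 4 ⇒ 0x42007 (P1/RW1/US1/PS0)
  lvl1: tbl 0x42, slot 18 ⇒ 0x45007 (P1/RW1/US1/PS0)
  lvl2: tbl 0x45, slot 22 ⇒ 0x48007 (P1/RW1/US1/PS0)
  ⇒ phys 0x482FC  [3 reads]

Entries read for #1: 3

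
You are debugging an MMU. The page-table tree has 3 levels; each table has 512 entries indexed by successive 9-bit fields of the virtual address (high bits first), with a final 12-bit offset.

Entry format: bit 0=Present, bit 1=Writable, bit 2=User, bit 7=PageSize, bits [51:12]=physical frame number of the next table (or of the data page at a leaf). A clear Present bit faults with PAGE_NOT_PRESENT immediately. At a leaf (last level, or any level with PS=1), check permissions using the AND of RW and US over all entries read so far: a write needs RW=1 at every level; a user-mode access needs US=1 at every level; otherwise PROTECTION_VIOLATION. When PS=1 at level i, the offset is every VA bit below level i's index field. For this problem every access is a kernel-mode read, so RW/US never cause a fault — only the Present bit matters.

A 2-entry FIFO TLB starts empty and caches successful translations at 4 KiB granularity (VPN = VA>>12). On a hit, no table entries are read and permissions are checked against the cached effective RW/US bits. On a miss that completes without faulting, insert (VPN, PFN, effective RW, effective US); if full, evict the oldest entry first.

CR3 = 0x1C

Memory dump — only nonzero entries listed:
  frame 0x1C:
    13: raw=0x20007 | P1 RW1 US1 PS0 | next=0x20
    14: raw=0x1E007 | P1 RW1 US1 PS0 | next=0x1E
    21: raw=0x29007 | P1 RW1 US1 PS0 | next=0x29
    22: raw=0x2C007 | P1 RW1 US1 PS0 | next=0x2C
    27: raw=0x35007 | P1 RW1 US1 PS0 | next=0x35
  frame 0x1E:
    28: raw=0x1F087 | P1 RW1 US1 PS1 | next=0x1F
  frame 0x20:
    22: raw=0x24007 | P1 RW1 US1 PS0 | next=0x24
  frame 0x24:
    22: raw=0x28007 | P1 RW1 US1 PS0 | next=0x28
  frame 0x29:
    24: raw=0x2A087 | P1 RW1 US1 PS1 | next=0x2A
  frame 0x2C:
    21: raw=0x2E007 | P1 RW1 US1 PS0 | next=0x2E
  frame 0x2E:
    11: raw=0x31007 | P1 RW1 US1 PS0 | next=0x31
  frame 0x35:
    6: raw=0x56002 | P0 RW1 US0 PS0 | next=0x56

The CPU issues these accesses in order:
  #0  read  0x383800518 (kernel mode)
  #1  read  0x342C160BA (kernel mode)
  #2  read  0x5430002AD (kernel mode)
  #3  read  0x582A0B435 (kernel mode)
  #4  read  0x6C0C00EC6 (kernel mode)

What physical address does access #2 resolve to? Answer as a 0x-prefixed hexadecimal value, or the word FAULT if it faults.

Trace:
#0 VA=0x383800518 (r,kernel):
  lvl0: tbl 0x1C, slot 14 ⇒ 0x1E007 (P1/RW1/US1/PS0)
  lvl1: tbl 0x1E, slot 28 ⇒ 0x1F087 (P1/RW1/US1/PS1)
  ✓ 0x1F518 (huge @L1)  — 2 lookups
#1 VA=0x342C160BA (r,kernel):
  lvl0: tbl 0x1C, slot 13 ⇒ 0x20007 (P1/RW1/US1/PS0)
  lvl1: tbl 0x20, slot 22 ⇒ 0x24007 (P1/RW1/US1/PS0)
  lvl2: tbl 0x24, slot 22 ⇒ 0x28007 (P1/RW1/US1/PS0)
  ✓ 0x280BA  — 3 lookups
#2 VA=0x5430002AD (r,kernel):
  lvl0: tbl 0x1C, slot 21 ⇒ 0x29007 (P1/RW1/US1/PS0)
  lvl1: tbl 0x29, slot 24 ⇒ 0x2A087 (P1/RW1/US1/PS1)
  ✓ 0x2A2AD (huge @L1)  — 2 lookups
#3 VA=0x582A0B435 (r,kernel):
  lvl0: tbl 0x1C, slot 22 ⇒ 0x2C007 (P1/RW1/US1/PS0)
  lvl1: tbl 0x2C, slot 21 ⇒ 0x2E007 (P1/RW1/US1/PS0)
  lvl2: tbl 0x2E, slot 11 ⇒ 0x31007 (P1/RW1/US1/PS0)
  ✓ 0x31435  — 3 lookups
#4 VA=0x6C0C00EC6 (r,kernel):
  lvl0: tbl 0x1C, slot 27 ⇒ 0x35007 (P1/RW1/US1/PS0)
  lvl1: tbl 0x35, slot 6 ⇒ 0x56002 (P0/RW1/US0/PS0)
  ✗ PAGE_NOT_PRESENT  [2 reads]

Access #2 PA: 0x2A2AD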